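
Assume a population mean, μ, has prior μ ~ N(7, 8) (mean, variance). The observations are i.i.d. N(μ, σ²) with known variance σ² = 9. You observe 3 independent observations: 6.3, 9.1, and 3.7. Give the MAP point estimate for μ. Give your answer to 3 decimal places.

μ̂_MAP = 6.539

n = 3; x̄ = (6.3 + 9.1 + 3.7)/3 = 19.1/3 = 191/30 ≈ 6.3667.
For a Normal prior and Normal likelihood with known variance, the posterior is Normal; its mode equals its mean, the precision-weighted average.
Prior precision 1/σ₀² = 1/8 = 0.125; data precision n/σ² = 3/9 = 1/3.
μ̂ = (0.125·7 + (1/3)·(191/30)) / (0.125 + 1/3) = (1079/360)/(11/24) = 1079/165 ≈ 6.539.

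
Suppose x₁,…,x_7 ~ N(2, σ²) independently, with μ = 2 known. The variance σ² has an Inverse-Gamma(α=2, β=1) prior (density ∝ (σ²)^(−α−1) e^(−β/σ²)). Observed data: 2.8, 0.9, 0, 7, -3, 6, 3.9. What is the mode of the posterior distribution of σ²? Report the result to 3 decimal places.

Sum of squared deviations about the known mean: SS = (2.8−2)² + (0.9−2)² + (0−2)² + (7−2)² + (-3−2)² + (6−2)² + (3.9−2)² = 75.46.
The Normal likelihood contributes (σ²)^(−n/2) exp(−SS/(2σ²)), so the posterior is Inverse-Gamma(α + n/2, β + SS/2) = Inverse-Gamma(5.5, 38.73).
The mode of Inverse-Gamma(a, b) is b/(a+1) = 38.73/6.5 ≈ 5.958.

σ̂²_MAP = 5.958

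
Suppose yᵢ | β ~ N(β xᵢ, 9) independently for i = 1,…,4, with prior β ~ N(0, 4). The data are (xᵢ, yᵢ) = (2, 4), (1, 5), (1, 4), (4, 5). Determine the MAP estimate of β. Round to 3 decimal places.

log p(β | y) = −Σ(yᵢ − βxᵢ)²/(2·9) − β²/(2·4) + const.
Setting the derivative to zero: Σxᵢ(yᵢ − βxᵢ)/9 − β/4 = 0, so β = Σxᵢyᵢ / (Σxᵢ² + σ²/τ²).
Σxᵢyᵢ = 2·4 + 1·5 + 1·4 + 4·5 = 37; Σxᵢ² = 22; σ²/τ² = 2.25.
β̂_MAP = 37 / (22 + 2.25) = 37/24.25 ≈ 1.526.

β̂_MAP = 1.526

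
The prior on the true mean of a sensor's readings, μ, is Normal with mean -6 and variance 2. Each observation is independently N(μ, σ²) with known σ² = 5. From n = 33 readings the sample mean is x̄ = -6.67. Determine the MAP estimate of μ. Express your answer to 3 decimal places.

μ̂_MAP = -6.623

n = 33, x̄ = -6.67.
For a Normal prior and Normal likelihood with known variance, the posterior is Normal; its mode equals its mean, the precision-weighted average.
Prior precision 1/σ₀² = 1/2 = 0.5; data precision n/σ² = 33/5 = 6.6.
μ̂ = (0.5·(-6) + 6.6·(-6.67)) / (0.5 + 6.6) = (-47.022)/7.1 = -23511/3550 ≈ -6.623.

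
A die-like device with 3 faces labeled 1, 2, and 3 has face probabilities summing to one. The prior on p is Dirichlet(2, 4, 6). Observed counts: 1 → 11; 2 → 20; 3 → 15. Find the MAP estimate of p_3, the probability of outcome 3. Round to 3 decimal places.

The posterior is Dirichlet(αᵢ + nᵢ) = Dirichlet(13, 24, 21).
For a Dirichlet(a₁,…,a_K) with all aᵢ > 1, the mode has j-th component (aⱼ − 1)/(Σaᵢ − K).
Here Σaᵢ = 58 and K = 3, so p_3 = (21 − 1)/(58 − 3) = 20/55 ≈ 0.364.

MAP estimate: 0.364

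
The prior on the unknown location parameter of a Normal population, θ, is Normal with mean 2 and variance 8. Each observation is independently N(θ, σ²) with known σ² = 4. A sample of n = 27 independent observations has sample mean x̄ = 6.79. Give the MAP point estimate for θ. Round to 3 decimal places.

θ̂_MAP = 6.703

n = 27, x̄ = 6.79.
For a Normal prior and Normal likelihood with known variance, the posterior is Normal; its mode equals its mean, the precision-weighted average.
Prior precision 1/σ₀² = 1/8 = 0.125; data precision n/σ² = 27/4 = 6.75.
θ̂ = (0.125·2 + 6.75·6.79) / (0.125 + 6.75) = 46.0825/6.875 = 18433/2750 ≈ 6.703.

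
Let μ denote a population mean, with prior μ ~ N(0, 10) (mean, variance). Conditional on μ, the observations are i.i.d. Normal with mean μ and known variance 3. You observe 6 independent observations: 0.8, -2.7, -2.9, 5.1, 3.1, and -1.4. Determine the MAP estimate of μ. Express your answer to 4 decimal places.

μ̂_MAP = 0.3175

n = 6; x̄ = (0.8 + (-2.7) + (-2.9) + 5.1 + 3.1 + (-1.4))/6 = 2/6 = 1/3 ≈ 0.3333.
For a Normal prior and Normal likelihood with known variance, the posterior is Normal; its mode equals its mean, the precision-weighted average.
Prior precision 1/σ₀² = 1/10 = 0.1; data precision n/σ² = 6/3 = 2.
μ̂ = (0.1·0 + 2·(1/3)) / (0.1 + 2) = (2/3)/2.1 = 20/63 ≈ 0.3175.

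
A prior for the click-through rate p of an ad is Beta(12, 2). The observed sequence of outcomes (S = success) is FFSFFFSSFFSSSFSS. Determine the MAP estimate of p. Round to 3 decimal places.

Prior: Beta(12, 2).
Data: 8 successes in 16 trials (from the sequence). The binomial likelihood contributes p^8(1−p)^8, so the posterior is Beta(12+8, 2+8) = Beta(20, 10).
For Beta(a, b) with a, b > 1 the mode is (a−1)/(a+b−2) = 19/28 ≈ 0.679.

p̂_MAP = 0.679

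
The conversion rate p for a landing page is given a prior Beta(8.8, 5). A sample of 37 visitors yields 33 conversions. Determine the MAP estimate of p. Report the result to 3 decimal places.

p̂_MAP = 0.836

Prior: Beta(8.8, 5).
Data: 33 successes in 37 trials. The binomial likelihood contributes p^33(1−p)^4, so the posterior is Beta(8.8+33, 5+4) = Beta(41.8, 9).
For Beta(a, b) with a, b > 1 the mode is (a−1)/(a+b−2) = 40.8/48.8 ≈ 0.836.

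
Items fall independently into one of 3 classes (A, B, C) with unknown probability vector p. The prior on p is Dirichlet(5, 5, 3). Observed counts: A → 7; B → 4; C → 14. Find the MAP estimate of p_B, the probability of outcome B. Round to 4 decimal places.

The posterior is Dirichlet(αᵢ + nᵢ) = Dirichlet(12, 9, 17).
For a Dirichlet(a₁,…,a_K) with all aᵢ > 1, the mode has j-th component (aⱼ − 1)/(Σaᵢ − K).
Here Σaᵢ = 38 and K = 3, so p_B = (9 − 1)/(38 − 3) = 8/35 ≈ 0.2286.

MAP estimate of p_B = 0.2286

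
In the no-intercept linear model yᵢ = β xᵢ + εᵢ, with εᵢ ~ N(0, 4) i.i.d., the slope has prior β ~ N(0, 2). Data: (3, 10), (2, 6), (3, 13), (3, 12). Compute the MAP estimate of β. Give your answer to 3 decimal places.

log p(β | y) = −Σ(yᵢ − βxᵢ)²/(2·4) − β²/(2·2) + const.
Setting the derivative to zero: Σxᵢ(yᵢ − βxᵢ)/4 − β/2 = 0, so β = Σxᵢyᵢ / (Σxᵢ² + σ²/τ²).
Σxᵢyᵢ = 3·10 + 2·6 + 3·13 + 3·12 = 117; Σxᵢ² = 31; σ²/τ² = 2.
β̂_MAP = 117 / (31 + 2) = 117/33 ≈ 3.545.

β̂_MAP = 3.545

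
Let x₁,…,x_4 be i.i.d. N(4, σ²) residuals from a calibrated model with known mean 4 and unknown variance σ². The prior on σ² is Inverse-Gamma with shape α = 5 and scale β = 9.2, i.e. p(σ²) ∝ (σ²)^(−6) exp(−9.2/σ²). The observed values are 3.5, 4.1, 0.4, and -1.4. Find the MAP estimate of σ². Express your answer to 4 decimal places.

σ̂²_MAP = 3.7988

Sum of squared deviations about the known mean: SS = (3.5−4)² + (4.1−4)² + (0.4−4)² + (-1.4−4)² = 42.38.
The Normal likelihood contributes (σ²)^(−n/2) exp(−SS/(2σ²)), so the posterior is Inverse-Gamma(α + n/2, β + SS/2) = Inverse-Gamma(7, 30.39).
The mode of Inverse-Gamma(a, b) is b/(a+1) = 30.39/8 ≈ 3.7988.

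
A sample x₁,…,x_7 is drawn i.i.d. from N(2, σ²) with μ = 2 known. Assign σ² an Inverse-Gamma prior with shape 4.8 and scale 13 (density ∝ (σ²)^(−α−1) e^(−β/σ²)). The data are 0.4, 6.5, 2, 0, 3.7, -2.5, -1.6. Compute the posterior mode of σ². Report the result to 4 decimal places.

σ̂²_MAP = 4.7801

Sum of squared deviations about the known mean: SS = (0.4−2)² + (6.5−2)² + (2−2)² + (0−2)² + (3.7−2)² + (-2.5−2)² + (-1.6−2)² = 62.91.
The Normal likelihood contributes (σ²)^(−n/2) exp(−SS/(2σ²)), so the posterior is Inverse-Gamma(α + n/2, β + SS/2) = Inverse-Gamma(8.3, 44.455).
The mode of Inverse-Gamma(a, b) is b/(a+1) = 44.455/9.3 ≈ 4.7801.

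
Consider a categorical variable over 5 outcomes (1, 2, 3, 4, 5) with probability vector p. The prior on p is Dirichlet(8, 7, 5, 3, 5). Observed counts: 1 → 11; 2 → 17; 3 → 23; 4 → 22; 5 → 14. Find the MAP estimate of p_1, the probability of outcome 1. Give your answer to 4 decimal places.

The posterior is Dirichlet(αᵢ + nᵢ) = Dirichlet(19, 24, 28, 25, 19).
For a Dirichlet(a₁,…,a_K) with all aᵢ > 1, the mode has j-th component (aⱼ − 1)/(Σaᵢ − K).
Here Σaᵢ = 115 and K = 5, so p_1 = (19 − 1)/(115 − 5) = 18/110 ≈ 0.1636.

MAP estimate: 0.1636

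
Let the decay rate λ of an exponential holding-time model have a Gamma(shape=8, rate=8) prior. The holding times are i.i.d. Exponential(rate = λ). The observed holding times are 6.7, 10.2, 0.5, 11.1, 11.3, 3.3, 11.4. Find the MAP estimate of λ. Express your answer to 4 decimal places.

The Exponential(rate=λ) likelihood is ∝ λ^n e^(−λΣtᵢ). Here n = 7 and Σtᵢ = 6.7 + 10.2 + 0.5 + 11.1 + 11.3 + 3.3 + 11.4 = 54.5.
Posterior ∝ λ^7e^(−8λ) · λ^7e^(−54.5λ) = λ^14e^(−62.5λ), i.e. Gamma(15, 62.5).
Mode = (a−1)/b = 14/62.5 ≈ 0.2240.

λ̂_MAP = 0.2240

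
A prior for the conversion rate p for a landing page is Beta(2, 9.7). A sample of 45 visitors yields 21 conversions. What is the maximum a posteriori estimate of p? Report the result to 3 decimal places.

p̂_MAP = 0.402

Prior: Beta(2, 9.7).
Data: 21 successes in 45 trials. The binomial likelihood contributes p^21(1−p)^24, so the posterior is Beta(2+21, 9.7+24) = Beta(23, 33.7).
For Beta(a, b) with a, b > 1 the mode is (a−1)/(a+b−2) = 22/54.7 ≈ 0.402.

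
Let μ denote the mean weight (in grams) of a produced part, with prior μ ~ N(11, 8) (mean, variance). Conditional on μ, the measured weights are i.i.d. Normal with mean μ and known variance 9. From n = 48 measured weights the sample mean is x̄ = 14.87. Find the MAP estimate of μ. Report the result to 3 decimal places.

μ̂_MAP = 14.781

n = 48, x̄ = 14.87.
For a Normal prior and Normal likelihood with known variance, the posterior is Normal; its mode equals its mean, the precision-weighted average.
Prior precision 1/σ₀² = 1/8 = 0.125; data precision n/σ² = 48/9 = 16/3.
μ̂ = (0.125·11 + (16/3)·14.87) / (0.125 + 16/3) = (48409/600)/(131/24) = 48409/3275 ≈ 14.781.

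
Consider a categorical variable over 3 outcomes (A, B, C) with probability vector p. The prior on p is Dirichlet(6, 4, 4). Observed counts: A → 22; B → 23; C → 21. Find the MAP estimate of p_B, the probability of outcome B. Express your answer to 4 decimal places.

The posterior is Dirichlet(αᵢ + nᵢ) = Dirichlet(28, 27, 25).
For a Dirichlet(a₁,…,a_K) with all aᵢ > 1, the mode has j-th component (aⱼ − 1)/(Σaᵢ − K).
Here Σaᵢ = 80 and K = 3, so p_B = (27 − 1)/(80 − 3) = 26/77 ≈ 0.3377.

MAP estimate of p_B = 0.3377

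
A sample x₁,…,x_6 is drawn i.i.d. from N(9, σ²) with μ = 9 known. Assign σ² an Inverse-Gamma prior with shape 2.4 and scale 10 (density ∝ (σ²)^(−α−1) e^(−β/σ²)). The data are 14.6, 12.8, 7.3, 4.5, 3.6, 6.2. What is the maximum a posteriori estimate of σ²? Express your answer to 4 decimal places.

Sum of squared deviations about the known mean: SS = (14.6−9)² + (12.8−9)² + (7.3−9)² + (4.5−9)² + (3.6−9)² + (6.2−9)² = 105.94.
The Normal likelihood contributes (σ²)^(−n/2) exp(−SS/(2σ²)), so the posterior is Inverse-Gamma(α + n/2, β + SS/2) = Inverse-Gamma(5.4, 62.97).
The mode of Inverse-Gamma(a, b) is b/(a+1) = 62.97/6.4 ≈ 9.8391.

σ̂²_MAP = 9.8391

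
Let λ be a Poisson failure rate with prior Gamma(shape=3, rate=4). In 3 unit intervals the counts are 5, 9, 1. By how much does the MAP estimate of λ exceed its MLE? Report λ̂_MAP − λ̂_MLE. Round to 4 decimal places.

Σxᵢ = 15. Posterior is Gamma(18, 7); MAP = (18−1)/7 = 17/7 ≈ 2.42857.
MLE = x̄ = 15/3 ≈ 5.00000.
Difference = 17/7 − 15/3 = -18/7 ≈ -2.5714.

MAP − MLE = -2.5714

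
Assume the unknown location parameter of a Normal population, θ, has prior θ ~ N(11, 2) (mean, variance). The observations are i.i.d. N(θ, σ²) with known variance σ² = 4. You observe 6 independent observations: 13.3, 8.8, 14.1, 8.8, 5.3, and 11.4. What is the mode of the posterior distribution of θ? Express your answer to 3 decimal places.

n = 6; x̄ = (13.3 + 8.8 + 14.1 + 8.8 + 5.3 + 11.4)/6 = 61.7/6 = 617/60 ≈ 10.2833.
For a Normal prior and Normal likelihood with known variance, the posterior is Normal; its mode equals its mean, the precision-weighted average.
Prior precision 1/σ₀² = 1/2 = 0.5; data precision n/σ² = 6/4 = 1.5.
θ̂ = (0.5·11 + 1.5·(617/60)) / (0.5 + 1.5) = 20.925/2 = 10.4625 ≈ 10.463.

θ̂_MAP = 10.463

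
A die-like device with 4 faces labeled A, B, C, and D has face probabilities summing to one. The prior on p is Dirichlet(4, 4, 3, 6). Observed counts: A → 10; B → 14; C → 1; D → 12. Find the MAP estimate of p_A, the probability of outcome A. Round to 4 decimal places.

MAP estimate of p_A = 0.2600

The posterior is Dirichlet(αᵢ + nᵢ) = Dirichlet(14, 18, 4, 18).
For a Dirichlet(a₁,…,a_K) with all aᵢ > 1, the mode has j-th component (aⱼ − 1)/(Σaᵢ − K).
Here Σaᵢ = 54 and K = 4, so p_A = (14 − 1)/(54 − 4) = 13/50 ≈ 0.2600.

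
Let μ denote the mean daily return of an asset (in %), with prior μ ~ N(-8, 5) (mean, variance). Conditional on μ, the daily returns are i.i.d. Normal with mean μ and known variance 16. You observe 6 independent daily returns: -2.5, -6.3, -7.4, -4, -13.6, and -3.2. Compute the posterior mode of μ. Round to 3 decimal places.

n = 6; x̄ = ((-2.5) + (-6.3) + (-7.4) + (-4) + (-13.6) + (-3.2))/6 = -37/6 = -37/6 ≈ -6.1667.
For a Normal prior and Normal likelihood with known variance, the posterior is Normal; its mode equals its mean, the precision-weighted average.
Prior precision 1/σ₀² = 1/5 = 0.2; data precision n/σ² = 6/16 = 0.375.
μ̂ = (0.2·(-8) + 0.375·(-37/6)) / (0.2 + 0.375) = (-3.9125)/0.575 = -313/46 ≈ -6.804.

μ̂_MAP = -6.804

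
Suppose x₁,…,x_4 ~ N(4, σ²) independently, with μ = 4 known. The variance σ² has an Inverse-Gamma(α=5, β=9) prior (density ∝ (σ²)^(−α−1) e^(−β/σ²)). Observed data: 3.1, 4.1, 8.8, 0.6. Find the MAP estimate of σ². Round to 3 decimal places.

σ̂²_MAP = 3.339

Sum of squared deviations about the known mean: SS = (3.1−4)² + (4.1−4)² + (8.8−4)² + (0.6−4)² = 35.42.
The Normal likelihood contributes (σ²)^(−n/2) exp(−SS/(2σ²)), so the posterior is Inverse-Gamma(α + n/2, β + SS/2) = Inverse-Gamma(7, 26.71).
The mode of Inverse-Gamma(a, b) is b/(a+1) = 26.71/8 ≈ 3.339.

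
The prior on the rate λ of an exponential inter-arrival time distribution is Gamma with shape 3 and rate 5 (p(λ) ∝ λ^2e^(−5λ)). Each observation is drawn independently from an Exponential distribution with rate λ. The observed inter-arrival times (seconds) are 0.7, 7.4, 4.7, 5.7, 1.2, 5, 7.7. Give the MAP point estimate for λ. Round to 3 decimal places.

λ̂_MAP = 0.241

The Exponential(rate=λ) likelihood is ∝ λ^n e^(−λΣtᵢ). Here n = 7 and Σtᵢ = 0.7 + 7.4 + 4.7 + 5.7 + 1.2 + 5 + 7.7 = 32.4.
Posterior ∝ λ^2e^(−5λ) · λ^7e^(−32.4λ) = λ^9e^(−37.4λ), i.e. Gamma(10, 37.4).
Mode = (a−1)/b = 9/37.4 ≈ 0.241.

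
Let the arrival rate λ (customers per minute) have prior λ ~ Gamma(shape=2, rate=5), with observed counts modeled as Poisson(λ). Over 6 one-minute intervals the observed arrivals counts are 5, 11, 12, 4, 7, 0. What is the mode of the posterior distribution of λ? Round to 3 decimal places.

λ̂_MAP = 3.636

Σxᵢ = 5+11+12+4+7+0 = 39, with n = 6.
Posterior ∝ λe^(−5λ) · λ^39e^(−6λ) = λ^40e^(−11λ), i.e. Gamma(shape=41, rate=11).
The mode of a Gamma(a, b) with a ≥ 1 (shape–rate) is (a−1)/b = 40/11 ≈ 3.636.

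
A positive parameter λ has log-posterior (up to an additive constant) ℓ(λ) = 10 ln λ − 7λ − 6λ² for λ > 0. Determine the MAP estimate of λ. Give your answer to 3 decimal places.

ℓ'(λ) = 10/λ − 7 − 12λ. Setting this to zero and multiplying by λ: 12λ² + 7λ − 10 = 0.
λ = (−7 + √(7² + 4·12·10)) / (2·12) = (−7 + √529) / 24 = (−7 + 23)/24 = 2/3.
ℓ''(λ) = −10/λ² − 12 < 0, confirming a maximum.

λ̂_MAP = 0.667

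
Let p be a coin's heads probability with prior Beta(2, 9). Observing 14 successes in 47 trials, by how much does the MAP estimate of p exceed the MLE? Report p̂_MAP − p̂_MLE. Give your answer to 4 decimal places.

MAP − MLE = -0.0300

Posterior is Beta(16, 42); MAP = (16−1)/(58−2) = 15/56 ≈ 0.26786.
MLE ignores the prior: p̂_MLE = k/n = 14/47 ≈ 0.29787.
Difference = 15/56 − 14/47 = -79/2632 ≈ -0.0300.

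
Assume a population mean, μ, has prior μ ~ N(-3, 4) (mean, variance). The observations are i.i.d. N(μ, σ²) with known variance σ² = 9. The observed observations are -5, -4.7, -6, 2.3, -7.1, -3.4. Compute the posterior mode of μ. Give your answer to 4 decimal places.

μ̂_MAP = -3.7152

n = 6; x̄ = ((-5) + (-4.7) + (-6) + 2.3 + (-7.1) + (-3.4))/6 = -23.9/6 = -239/60 ≈ -3.9833.
For a Normal prior and Normal likelihood with known variance, the posterior is Normal; its mode equals its mean, the precision-weighted average.
Prior precision 1/σ₀² = 1/4 = 0.25; data precision n/σ² = 6/9 = 2/3.
μ̂ = (0.25·(-3) + (2/3)·(-239/60)) / (0.25 + 2/3) = (-613/180)/(11/12) = -613/165 ≈ -3.7152.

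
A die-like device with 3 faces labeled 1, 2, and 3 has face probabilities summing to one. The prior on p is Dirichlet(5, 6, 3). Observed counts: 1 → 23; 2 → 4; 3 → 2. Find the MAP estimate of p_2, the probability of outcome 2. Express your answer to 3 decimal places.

The posterior is Dirichlet(αᵢ + nᵢ) = Dirichlet(28, 10, 5).
For a Dirichlet(a₁,…,a_K) with all aᵢ > 1, the mode has j-th component (aⱼ − 1)/(Σaᵢ − K).
Here Σaᵢ = 43 and K = 3, so p_2 = (10 − 1)/(43 − 3) = 9/40 ≈ 0.225.

MAP estimate: 0.225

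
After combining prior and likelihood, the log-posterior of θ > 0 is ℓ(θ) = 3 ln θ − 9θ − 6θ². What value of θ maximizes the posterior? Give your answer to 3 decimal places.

θ̂_MAP = 0.250

ℓ'(θ) = 3/θ − 9 − 12θ. Setting this to zero and multiplying by θ: 12θ² + 9θ − 3 = 0.
θ = (−9 + √(9² + 4·12·3)) / (2·12) = (−9 + √225) / 24 = (−9 + 15)/24 = 1/4.
ℓ''(θ) = −3/θ² − 12 < 0, confirming a maximum.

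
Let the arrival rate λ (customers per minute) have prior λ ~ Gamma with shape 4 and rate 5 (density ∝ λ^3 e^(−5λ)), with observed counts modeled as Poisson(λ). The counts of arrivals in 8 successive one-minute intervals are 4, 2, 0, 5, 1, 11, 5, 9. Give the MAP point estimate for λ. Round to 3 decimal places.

λ̂_MAP = 3.077

Σxᵢ = 4+2+0+5+1+11+5+9 = 37, with n = 8.
Posterior ∝ λ^3e^(−5λ) · λ^37e^(−8λ) = λ^40e^(−13λ), i.e. Gamma(shape=41, rate=13).
The mode of a Gamma(a, b) with a ≥ 1 (shape–rate) is (a−1)/b = 40/13 ≈ 3.077.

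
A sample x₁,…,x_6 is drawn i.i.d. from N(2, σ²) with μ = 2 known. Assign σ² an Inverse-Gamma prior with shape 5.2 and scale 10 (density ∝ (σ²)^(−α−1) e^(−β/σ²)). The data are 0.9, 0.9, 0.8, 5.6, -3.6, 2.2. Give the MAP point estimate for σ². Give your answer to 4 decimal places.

σ̂²_MAP = 3.7076

Sum of squared deviations about the known mean: SS = (0.9−2)² + (0.9−2)² + (0.8−2)² + (5.6−2)² + (-3.6−2)² + (2.2−2)² = 48.22.
The Normal likelihood contributes (σ²)^(−n/2) exp(−SS/(2σ²)), so the posterior is Inverse-Gamma(α + n/2, β + SS/2) = Inverse-Gamma(8.2, 34.11).
The mode of Inverse-Gamma(a, b) is b/(a+1) = 34.11/9.2 ≈ 3.7076.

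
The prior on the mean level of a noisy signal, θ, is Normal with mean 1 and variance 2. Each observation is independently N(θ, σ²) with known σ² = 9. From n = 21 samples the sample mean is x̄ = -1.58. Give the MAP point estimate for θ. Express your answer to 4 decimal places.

n = 21, x̄ = -1.58.
For a Normal prior and Normal likelihood with known variance, the posterior is Normal; its mode equals its mean, the precision-weighted average.
Prior precision 1/σ₀² = 1/2 = 0.5; data precision n/σ² = 21/9 = 7/3.
θ̂ = (0.5·1 + (7/3)·(-1.58)) / (0.5 + 7/3) = (-239/75)/(17/6) = -478/425 ≈ -1.1247.

θ̂_MAP = -1.1247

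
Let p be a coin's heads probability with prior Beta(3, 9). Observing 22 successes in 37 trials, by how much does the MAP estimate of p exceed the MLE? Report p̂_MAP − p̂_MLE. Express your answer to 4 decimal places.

Posterior is Beta(25, 24); MAP = (25−1)/(49−2) = 24/47 ≈ 0.51064.
MLE ignores the prior: p̂_MLE = k/n = 22/37 ≈ 0.59459.
Difference = 24/47 − 22/37 = -146/1739 ≈ -0.0840.

MAP − MLE = -0.0840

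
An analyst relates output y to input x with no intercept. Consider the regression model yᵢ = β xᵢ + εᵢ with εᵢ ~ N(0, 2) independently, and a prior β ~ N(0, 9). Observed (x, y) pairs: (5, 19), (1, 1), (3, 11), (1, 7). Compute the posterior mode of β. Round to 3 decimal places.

log p(β | y) = −Σ(yᵢ − βxᵢ)²/(2·2) − β²/(2·9) + const.
Setting the derivative to zero: Σxᵢ(yᵢ − βxᵢ)/2 − β/9 = 0, so β = Σxᵢyᵢ / (Σxᵢ² + σ²/τ²).
Σxᵢyᵢ = 5·19 + 1·1 + 3·11 + 1·7 = 136; Σxᵢ² = 36; σ²/τ² = 2/9.
β̂_MAP = 136 / (36 + 2/9) = 136/(326/9) = 612/163 ≈ 3.755.

β̂_MAP = 3.755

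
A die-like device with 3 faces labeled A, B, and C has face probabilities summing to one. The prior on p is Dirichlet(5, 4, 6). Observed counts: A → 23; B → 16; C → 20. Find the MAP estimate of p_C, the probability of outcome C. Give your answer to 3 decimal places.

The posterior is Dirichlet(αᵢ + nᵢ) = Dirichlet(28, 20, 26).
For a Dirichlet(a₁,…,a_K) with all aᵢ > 1, the mode has j-th component (aⱼ − 1)/(Σaᵢ − K).
Here Σaᵢ = 74 and K = 3, so p_C = (26 − 1)/(74 − 3) = 25/71 ≈ 0.352.

MAP estimate of p_C = 0.352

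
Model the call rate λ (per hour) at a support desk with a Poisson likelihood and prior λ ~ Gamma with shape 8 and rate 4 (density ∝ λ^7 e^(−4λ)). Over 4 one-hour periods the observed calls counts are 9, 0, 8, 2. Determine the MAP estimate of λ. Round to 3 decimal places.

λ̂_MAP = 3.250

Σxᵢ = 9+0+8+2 = 19, with n = 4.
Posterior ∝ λ^7e^(−4λ) · λ^19e^(−4λ) = λ^26e^(−8λ), i.e. Gamma(shape=27, rate=8).
The mode of a Gamma(a, b) with a ≥ 1 (shape–rate) is (a−1)/b = 26/8 ≈ 3.250.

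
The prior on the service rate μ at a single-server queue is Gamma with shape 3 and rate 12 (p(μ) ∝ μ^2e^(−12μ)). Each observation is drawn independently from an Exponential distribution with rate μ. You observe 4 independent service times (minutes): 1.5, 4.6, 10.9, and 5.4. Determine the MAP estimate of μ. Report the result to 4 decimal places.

The Exponential(rate=μ) likelihood is ∝ μ^n e^(−μΣtᵢ). Here n = 4 and Σtᵢ = 1.5 + 4.6 + 10.9 + 5.4 = 22.4.
Posterior ∝ μ^2e^(−12μ) · μ^4e^(−22.4μ) = μ^6e^(−34.4μ), i.e. Gamma(7, 34.4).
Mode = (a−1)/b = 6/34.4 ≈ 0.1744.

μ̂_MAP = 0.1744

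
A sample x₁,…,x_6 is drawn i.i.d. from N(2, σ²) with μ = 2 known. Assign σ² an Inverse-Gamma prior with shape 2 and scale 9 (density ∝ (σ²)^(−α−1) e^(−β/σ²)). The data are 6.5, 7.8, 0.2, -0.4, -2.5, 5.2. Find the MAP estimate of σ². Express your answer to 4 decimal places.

σ̂²_MAP = 9.2817

Sum of squared deviations about the known mean: SS = (6.5−2)² + (7.8−2)² + (0.2−2)² + (-0.4−2)² + (-2.5−2)² + (5.2−2)² = 93.38.
The Normal likelihood contributes (σ²)^(−n/2) exp(−SS/(2σ²)), so the posterior is Inverse-Gamma(α + n/2, β + SS/2) = Inverse-Gamma(5, 55.69).
The mode of Inverse-Gamma(a, b) is b/(a+1) = 55.69/6 ≈ 9.2817.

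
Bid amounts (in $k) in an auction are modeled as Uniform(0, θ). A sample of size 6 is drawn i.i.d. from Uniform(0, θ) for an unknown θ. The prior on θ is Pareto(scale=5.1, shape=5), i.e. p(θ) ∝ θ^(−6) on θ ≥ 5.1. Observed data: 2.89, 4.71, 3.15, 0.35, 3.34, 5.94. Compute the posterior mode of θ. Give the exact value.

θ̂_MAP = 5.94

The Uniform(0, θ) likelihood is θ^(−n) for θ ≥ max(xᵢ), zero otherwise. Here max(xᵢ) = 5.94.
Posterior ∝ θ^(−6) · θ^(−6) = θ^(−12) on θ ≥ max(5.1, 5.94) = 5.94.
This density is strictly decreasing in θ, so the posterior mode lies at the lower boundary of the support.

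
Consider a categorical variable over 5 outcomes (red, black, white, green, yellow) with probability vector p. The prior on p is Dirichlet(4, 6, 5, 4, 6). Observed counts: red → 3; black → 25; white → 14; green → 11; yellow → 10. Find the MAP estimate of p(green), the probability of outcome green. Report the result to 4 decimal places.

MAP estimate of p(green) = 0.1687

The posterior is Dirichlet(αᵢ + nᵢ) = Dirichlet(7, 31, 19, 15, 16).
For a Dirichlet(a₁,…,a_K) with all aᵢ > 1, the mode has j-th component (aⱼ − 1)/(Σaᵢ − K).
Here Σaᵢ = 88 and K = 5, so p(green) = (15 − 1)/(88 − 5) = 14/83 ≈ 0.1687.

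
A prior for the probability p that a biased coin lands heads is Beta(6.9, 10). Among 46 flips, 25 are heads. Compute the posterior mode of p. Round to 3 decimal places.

p̂_MAP = 0.507

Prior: Beta(6.9, 10).
Data: 25 successes in 46 trials. The binomial likelihood contributes p^25(1−p)^21, so the posterior is Beta(6.9+25, 10+21) = Beta(31.9, 31).
For Beta(a, b) with a, b > 1 the mode is (a−1)/(a+b−2) = 30.9/60.9 ≈ 0.507.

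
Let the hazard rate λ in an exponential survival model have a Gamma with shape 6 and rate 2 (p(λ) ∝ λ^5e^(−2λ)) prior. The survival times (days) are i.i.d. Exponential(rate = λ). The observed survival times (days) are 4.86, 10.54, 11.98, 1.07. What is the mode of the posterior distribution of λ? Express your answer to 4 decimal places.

λ̂_MAP = 0.2956

The Exponential(rate=λ) likelihood is ∝ λ^n e^(−λΣtᵢ). Here n = 4 and Σtᵢ = 4.86 + 10.54 + 11.98 + 1.07 = 28.45.
Posterior ∝ λ^5e^(−2λ) · λ^4e^(−28.45λ) = λ^9e^(−30.45λ), i.e. Gamma(10, 30.45).
Mode = (a−1)/b = 9/30.45 ≈ 0.2956.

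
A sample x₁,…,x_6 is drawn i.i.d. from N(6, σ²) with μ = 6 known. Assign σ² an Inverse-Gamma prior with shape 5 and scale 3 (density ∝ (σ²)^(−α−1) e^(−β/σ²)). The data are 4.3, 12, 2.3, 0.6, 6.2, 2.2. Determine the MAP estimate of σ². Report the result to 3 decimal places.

Sum of squared deviations about the known mean: SS = (4.3−6)² + (12−6)² + (2.3−6)² + (0.6−6)² + (6.2−6)² + (2.2−6)² = 96.22.
The Normal likelihood contributes (σ²)^(−n/2) exp(−SS/(2σ²)), so the posterior is Inverse-Gamma(α + n/2, β + SS/2) = Inverse-Gamma(8, 51.11).
The mode of Inverse-Gamma(a, b) is b/(a+1) = 51.11/9 ≈ 5.679.

σ̂²_MAP = 5.679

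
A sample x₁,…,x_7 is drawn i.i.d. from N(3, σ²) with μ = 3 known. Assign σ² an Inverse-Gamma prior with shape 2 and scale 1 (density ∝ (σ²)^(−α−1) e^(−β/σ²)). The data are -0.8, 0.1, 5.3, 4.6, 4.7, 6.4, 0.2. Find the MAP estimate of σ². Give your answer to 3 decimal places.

σ̂²_MAP = 4.230

Sum of squared deviations about the known mean: SS = (-0.8−3)² + (0.1−3)² + (5.3−3)² + (4.6−3)² + (4.7−3)² + (6.4−3)² + (0.2−3)² = 52.99.
The Normal likelihood contributes (σ²)^(−n/2) exp(−SS/(2σ²)), so the posterior is Inverse-Gamma(α + n/2, β + SS/2) = Inverse-Gamma(5.5, 27.495).
The mode of Inverse-Gamma(a, b) is b/(a+1) = 27.495/6.5 ≈ 4.230.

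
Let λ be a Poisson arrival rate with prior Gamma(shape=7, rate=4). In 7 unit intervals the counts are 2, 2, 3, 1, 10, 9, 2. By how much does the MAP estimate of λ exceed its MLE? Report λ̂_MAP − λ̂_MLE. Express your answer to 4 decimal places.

Σxᵢ = 29. Posterior is Gamma(36, 11); MAP = (36−1)/11 = 35/11 ≈ 3.18182.
MLE = x̄ = 29/7 ≈ 4.14286.
Difference = 35/11 − 29/7 = -74/77 ≈ -0.9610.

MAP − MLE = -0.9610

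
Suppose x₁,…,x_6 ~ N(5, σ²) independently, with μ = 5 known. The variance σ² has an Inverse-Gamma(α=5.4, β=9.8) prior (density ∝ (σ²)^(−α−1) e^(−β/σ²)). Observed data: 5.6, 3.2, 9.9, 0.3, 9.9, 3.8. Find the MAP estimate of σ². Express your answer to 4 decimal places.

σ̂²_MAP = 5.0399

Sum of squared deviations about the known mean: SS = (5.6−5)² + (3.2−5)² + (9.9−5)² + (0.3−5)² + (9.9−5)² + (3.8−5)² = 75.15.
The Normal likelihood contributes (σ²)^(−n/2) exp(−SS/(2σ²)), so the posterior is Inverse-Gamma(α + n/2, β + SS/2) = Inverse-Gamma(8.4, 47.375).
The mode of Inverse-Gamma(a, b) is b/(a+1) = 47.375/9.4 ≈ 5.0399.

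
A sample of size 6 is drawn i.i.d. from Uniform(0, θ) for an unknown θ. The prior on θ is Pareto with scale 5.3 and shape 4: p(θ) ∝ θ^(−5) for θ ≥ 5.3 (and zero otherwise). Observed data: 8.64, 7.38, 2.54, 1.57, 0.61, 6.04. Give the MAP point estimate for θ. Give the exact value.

The Uniform(0, θ) likelihood is θ^(−n) for θ ≥ max(xᵢ), zero otherwise. Here max(xᵢ) = 8.64.
Posterior ∝ θ^(−5) · θ^(−6) = θ^(−11) on θ ≥ max(5.3, 8.64) = 8.64.
This density is strictly decreasing in θ, so the posterior mode lies at the lower boundary of the support.

θ̂_MAP = 8.64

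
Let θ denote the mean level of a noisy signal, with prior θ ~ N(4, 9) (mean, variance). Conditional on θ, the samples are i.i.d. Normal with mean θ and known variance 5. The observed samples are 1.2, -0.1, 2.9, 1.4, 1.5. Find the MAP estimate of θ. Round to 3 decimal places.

θ̂_MAP = 1.642

n = 5; x̄ = (1.2 + (-0.1) + 2.9 + 1.4 + 1.5)/5 = 6.9/5 = 1.38.
For a Normal prior and Normal likelihood with known variance, the posterior is Normal; its mode equals its mean, the precision-weighted average.
Prior precision 1/σ₀² = 1/9; data precision n/σ² = 5/5 = 1.
θ̂ = ((1/9)·4 + 1·1.38) / (1/9 + 1) = (821/450)/(10/9) = 1.642.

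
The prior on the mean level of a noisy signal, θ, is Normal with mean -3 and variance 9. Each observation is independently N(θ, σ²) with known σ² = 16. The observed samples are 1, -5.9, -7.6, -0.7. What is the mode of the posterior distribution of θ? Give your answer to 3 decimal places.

θ̂_MAP = -3.208

n = 4; x̄ = (1 + (-5.9) + (-7.6) + (-0.7))/4 = -13.2/4 = -3.3.
For a Normal prior and Normal likelihood with known variance, the posterior is Normal; its mode equals its mean, the precision-weighted average.
Prior precision 1/σ₀² = 1/9; data precision n/σ² = 4/16 = 0.25.
θ̂ = ((1/9)·(-3) + 0.25·(-3.3)) / (1/9 + 0.25) = (-139/120)/(13/36) = -417/130 ≈ -3.208.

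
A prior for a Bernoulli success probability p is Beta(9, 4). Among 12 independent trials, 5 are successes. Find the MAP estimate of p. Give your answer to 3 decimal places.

p̂_MAP = 0.565

Prior: Beta(9, 4).
Data: 5 successes in 12 trials. The binomial likelihood contributes p^5(1−p)^7, so the posterior is Beta(9+5, 4+7) = Beta(14, 11).
For Beta(a, b) with a, b > 1 the mode is (a−1)/(a+b−2) = 13/23 ≈ 0.565.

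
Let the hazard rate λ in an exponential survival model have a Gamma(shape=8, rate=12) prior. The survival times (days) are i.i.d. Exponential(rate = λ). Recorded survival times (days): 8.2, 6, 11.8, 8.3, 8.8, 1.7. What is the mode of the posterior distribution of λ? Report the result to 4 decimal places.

The Exponential(rate=λ) likelihood is ∝ λ^n e^(−λΣtᵢ). Here n = 6 and Σtᵢ = 8.2 + 6 + 11.8 + 8.3 + 8.8 + 1.7 = 44.8.
Posterior ∝ λ^7e^(−12λ) · λ^6e^(−44.8λ) = λ^13e^(−56.8λ), i.e. Gamma(14, 56.8).
Mode = (a−1)/b = 13/56.8 ≈ 0.2289.

λ̂_MAP = 0.2289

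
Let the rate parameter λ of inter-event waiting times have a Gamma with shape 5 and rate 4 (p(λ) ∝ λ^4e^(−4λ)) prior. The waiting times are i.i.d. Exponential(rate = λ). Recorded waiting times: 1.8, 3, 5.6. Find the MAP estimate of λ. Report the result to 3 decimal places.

λ̂_MAP = 0.486

The Exponential(rate=λ) likelihood is ∝ λ^n e^(−λΣtᵢ). Here n = 3 and Σtᵢ = 1.8 + 3 + 5.6 = 10.4.
Posterior ∝ λ^4e^(−4λ) · λ^3e^(−10.4λ) = λ^7e^(−14.4λ), i.e. Gamma(8, 14.4).
Mode = (a−1)/b = 7/14.4 ≈ 0.486.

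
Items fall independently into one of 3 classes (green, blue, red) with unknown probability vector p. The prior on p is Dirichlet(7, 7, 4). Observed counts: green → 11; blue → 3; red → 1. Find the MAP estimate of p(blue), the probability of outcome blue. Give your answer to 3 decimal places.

The posterior is Dirichlet(αᵢ + nᵢ) = Dirichlet(18, 10, 5).
For a Dirichlet(a₁,…,a_K) with all aᵢ > 1, the mode has j-th component (aⱼ − 1)/(Σaᵢ − K).
Here Σaᵢ = 33 and K = 3, so p(blue) = (10 − 1)/(33 − 3) = 9/30 ≈ 0.300.

MAP estimate of p(blue) = 0.300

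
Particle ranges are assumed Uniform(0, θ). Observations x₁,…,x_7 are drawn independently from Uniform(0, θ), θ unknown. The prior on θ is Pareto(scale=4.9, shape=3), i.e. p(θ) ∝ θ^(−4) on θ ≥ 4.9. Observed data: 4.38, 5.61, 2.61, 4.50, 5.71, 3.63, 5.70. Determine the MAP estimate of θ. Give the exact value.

θ̂_MAP = 5.71

The Uniform(0, θ) likelihood is θ^(−n) for θ ≥ max(xᵢ), zero otherwise. Here max(xᵢ) = 5.71.
Posterior ∝ θ^(−4) · θ^(−7) = θ^(−11) on θ ≥ max(4.9, 5.71) = 5.71.
This density is strictly decreasing in θ, so the posterior mode lies at the lower boundary of the support.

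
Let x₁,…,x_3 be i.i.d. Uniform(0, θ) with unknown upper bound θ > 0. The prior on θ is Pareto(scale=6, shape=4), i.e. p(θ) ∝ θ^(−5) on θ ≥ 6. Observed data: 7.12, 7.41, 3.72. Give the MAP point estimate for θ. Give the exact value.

The Uniform(0, θ) likelihood is θ^(−n) for θ ≥ max(xᵢ), zero otherwise. Here max(xᵢ) = 7.41.
Posterior ∝ θ^(−5) · θ^(−3) = θ^(−8) on θ ≥ max(6, 7.41) = 7.41.
This density is strictly decreasing in θ, so the posterior mode lies at the lower boundary of the support.

θ̂_MAP = 7.41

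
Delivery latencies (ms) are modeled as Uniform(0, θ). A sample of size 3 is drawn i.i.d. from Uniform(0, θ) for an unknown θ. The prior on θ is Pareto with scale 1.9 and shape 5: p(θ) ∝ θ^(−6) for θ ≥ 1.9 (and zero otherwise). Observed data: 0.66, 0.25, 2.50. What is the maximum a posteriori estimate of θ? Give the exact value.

θ̂_MAP = 2.50

The Uniform(0, θ) likelihood is θ^(−n) for θ ≥ max(xᵢ), zero otherwise. Here max(xᵢ) = 2.50.
Posterior ∝ θ^(−6) · θ^(−3) = θ^(−9) on θ ≥ max(1.9, 2.50) = 2.50.
This density is strictly decreasing in θ, so the posterior mode lies at the lower boundary of the support.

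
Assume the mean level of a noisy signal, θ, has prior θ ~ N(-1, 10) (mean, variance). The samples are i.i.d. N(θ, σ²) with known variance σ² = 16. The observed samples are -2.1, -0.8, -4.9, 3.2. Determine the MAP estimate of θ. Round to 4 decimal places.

n = 4; x̄ = ((-2.1) + (-0.8) + (-4.9) + 3.2)/4 = -4.6/4 = -1.15.
For a Normal prior and Normal likelihood with known variance, the posterior is Normal; its mode equals its mean, the precision-weighted average.
Prior precision 1/σ₀² = 1/10 = 0.1; data precision n/σ² = 4/16 = 0.25.
θ̂ = (0.1·(-1) + 0.25·(-1.15)) / (0.1 + 0.25) = (-0.3875)/0.35 = -31/28 ≈ -1.1071.

θ̂_MAP = -1.1071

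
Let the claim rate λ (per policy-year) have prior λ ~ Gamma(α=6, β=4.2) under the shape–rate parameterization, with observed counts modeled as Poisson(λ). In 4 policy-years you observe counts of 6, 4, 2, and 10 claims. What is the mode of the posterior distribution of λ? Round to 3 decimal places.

λ̂_MAP = 3.293

Σxᵢ = 6+4+2+10 = 22, with n = 4.
Posterior ∝ λ^5e^(−4.2λ) · λ^22e^(−4λ) = λ^27e^(−8.2λ), i.e. Gamma(shape=28, rate=8.2).
The mode of a Gamma(a, b) with a ≥ 1 (shape–rate) is (a−1)/b = 27/8.2 ≈ 3.293.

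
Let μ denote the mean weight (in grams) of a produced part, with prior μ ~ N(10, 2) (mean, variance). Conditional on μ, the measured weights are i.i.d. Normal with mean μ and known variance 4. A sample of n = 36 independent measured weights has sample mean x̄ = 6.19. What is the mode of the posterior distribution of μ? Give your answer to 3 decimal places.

n = 36, x̄ = 6.19.
For a Normal prior and Normal likelihood with known variance, the posterior is Normal; its mode equals its mean, the precision-weighted average.
Prior precision 1/σ₀² = 1/2 = 0.5; data precision n/σ² = 36/4 = 9.
μ̂ = (0.5·10 + 9·6.19) / (0.5 + 9) = 60.71/9.5 = 6071/950 ≈ 6.391.

μ̂_MAP = 6.391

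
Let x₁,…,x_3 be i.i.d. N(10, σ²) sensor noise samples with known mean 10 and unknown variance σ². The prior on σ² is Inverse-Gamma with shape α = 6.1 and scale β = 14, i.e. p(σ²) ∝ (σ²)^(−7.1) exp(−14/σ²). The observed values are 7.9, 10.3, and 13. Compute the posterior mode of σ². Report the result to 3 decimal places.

Sum of squared deviations about the known mean: SS = (7.9−10)² + (10.3−10)² + (13−10)² = 13.5.
The Normal likelihood contributes (σ²)^(−n/2) exp(−SS/(2σ²)), so the posterior is Inverse-Gamma(α + n/2, β + SS/2) = Inverse-Gamma(7.6, 20.75).
The mode of Inverse-Gamma(a, b) is b/(a+1) = 20.75/8.6 ≈ 2.413.

σ̂²_MAP = 2.413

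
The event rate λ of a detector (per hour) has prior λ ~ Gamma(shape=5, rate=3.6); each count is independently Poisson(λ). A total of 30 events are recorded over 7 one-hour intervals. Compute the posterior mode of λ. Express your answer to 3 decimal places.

Σxᵢ = 30, n = 7.
Posterior ∝ λ^4e^(−3.6λ) · λ^30e^(−7λ) = λ^34e^(−10.6λ), i.e. Gamma(shape=35, rate=10.6).
The mode of a Gamma(a, b) with a ≥ 1 (shape–rate) is (a−1)/b = 34/10.6 ≈ 3.208.

λ̂_MAP = 3.208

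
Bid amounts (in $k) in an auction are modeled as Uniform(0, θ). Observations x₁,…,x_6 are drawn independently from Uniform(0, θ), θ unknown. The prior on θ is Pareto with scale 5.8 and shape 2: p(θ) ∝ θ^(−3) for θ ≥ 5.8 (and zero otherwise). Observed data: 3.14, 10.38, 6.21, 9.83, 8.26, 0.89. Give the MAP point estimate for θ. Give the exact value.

θ̂_MAP = 10.38

The Uniform(0, θ) likelihood is θ^(−n) for θ ≥ max(xᵢ), zero otherwise. Here max(xᵢ) = 10.38.
Posterior ∝ θ^(−3) · θ^(−6) = θ^(−9) on θ ≥ max(5.8, 10.38) = 10.38.
This density is strictly decreasing in θ, so the posterior mode lies at the lower boundary of the support.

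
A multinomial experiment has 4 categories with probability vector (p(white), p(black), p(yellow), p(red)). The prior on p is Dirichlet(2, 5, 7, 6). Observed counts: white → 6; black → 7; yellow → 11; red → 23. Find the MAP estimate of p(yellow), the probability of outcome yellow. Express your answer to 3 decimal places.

The posterior is Dirichlet(αᵢ + nᵢ) = Dirichlet(8, 12, 18, 29).
For a Dirichlet(a₁,…,a_K) with all aᵢ > 1, the mode has j-th component (aⱼ − 1)/(Σaᵢ − K).
Here Σaᵢ = 67 and K = 4, so p(yellow) = (18 − 1)/(67 − 4) = 17/63 ≈ 0.270.

MAP estimate of p(yellow) = 0.270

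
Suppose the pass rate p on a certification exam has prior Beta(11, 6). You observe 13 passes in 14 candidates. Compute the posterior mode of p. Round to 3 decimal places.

p̂_MAP = 0.793

Prior: Beta(11, 6).
Data: 13 successes in 14 trials. The binomial likelihood contributes p^13(1−p)^1, so the posterior is Beta(11+13, 6+1) = Beta(24, 7).
For Beta(a, b) with a, b > 1 the mode is (a−1)/(a+b−2) = 23/29 ≈ 0.793.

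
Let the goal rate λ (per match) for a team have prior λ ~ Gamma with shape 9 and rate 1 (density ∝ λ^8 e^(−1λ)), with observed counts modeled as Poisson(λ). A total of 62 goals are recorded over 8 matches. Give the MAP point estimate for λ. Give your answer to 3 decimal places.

Σxᵢ = 62, n = 8.
Posterior ∝ λ^8e^(−1λ) · λ^62e^(−8λ) = λ^70e^(−9λ), i.e. Gamma(shape=71, rate=9).
The mode of a Gamma(a, b) with a ≥ 1 (shape–rate) is (a−1)/b = 70/9 ≈ 7.778.

λ̂_MAP = 7.778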